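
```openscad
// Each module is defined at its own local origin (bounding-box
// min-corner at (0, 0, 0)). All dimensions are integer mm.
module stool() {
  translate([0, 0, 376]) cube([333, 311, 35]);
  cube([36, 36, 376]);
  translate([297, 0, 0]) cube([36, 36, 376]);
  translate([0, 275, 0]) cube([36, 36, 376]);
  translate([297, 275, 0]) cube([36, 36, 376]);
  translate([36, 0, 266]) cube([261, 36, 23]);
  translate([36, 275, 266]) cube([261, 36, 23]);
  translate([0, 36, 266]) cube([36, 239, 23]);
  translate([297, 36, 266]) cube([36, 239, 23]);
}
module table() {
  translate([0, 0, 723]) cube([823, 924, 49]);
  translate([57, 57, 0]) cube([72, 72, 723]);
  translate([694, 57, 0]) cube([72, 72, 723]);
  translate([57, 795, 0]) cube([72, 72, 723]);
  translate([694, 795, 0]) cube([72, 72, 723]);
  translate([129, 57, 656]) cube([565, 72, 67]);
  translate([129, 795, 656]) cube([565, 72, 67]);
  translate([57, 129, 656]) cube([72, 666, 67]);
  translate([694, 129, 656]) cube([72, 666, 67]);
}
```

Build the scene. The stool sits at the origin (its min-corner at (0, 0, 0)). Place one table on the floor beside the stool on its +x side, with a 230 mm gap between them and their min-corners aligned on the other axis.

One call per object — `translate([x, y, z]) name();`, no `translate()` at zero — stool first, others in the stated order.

stool();
translate([563, 0, 0]) table();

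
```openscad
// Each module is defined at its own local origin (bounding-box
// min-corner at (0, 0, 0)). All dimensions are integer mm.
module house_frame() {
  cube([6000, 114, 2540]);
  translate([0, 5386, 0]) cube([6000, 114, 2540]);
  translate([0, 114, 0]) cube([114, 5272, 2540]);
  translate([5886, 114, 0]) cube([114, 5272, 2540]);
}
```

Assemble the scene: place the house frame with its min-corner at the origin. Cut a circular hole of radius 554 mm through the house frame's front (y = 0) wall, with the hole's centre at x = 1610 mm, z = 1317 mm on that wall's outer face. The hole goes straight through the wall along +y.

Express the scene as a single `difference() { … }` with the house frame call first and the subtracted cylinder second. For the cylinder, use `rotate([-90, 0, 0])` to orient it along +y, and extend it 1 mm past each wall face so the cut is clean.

difference() {
  house_frame();
  translate([1610, -1, 1317]) rotate([-90, 0, 0]) cylinder(h = 116, r = 554);
}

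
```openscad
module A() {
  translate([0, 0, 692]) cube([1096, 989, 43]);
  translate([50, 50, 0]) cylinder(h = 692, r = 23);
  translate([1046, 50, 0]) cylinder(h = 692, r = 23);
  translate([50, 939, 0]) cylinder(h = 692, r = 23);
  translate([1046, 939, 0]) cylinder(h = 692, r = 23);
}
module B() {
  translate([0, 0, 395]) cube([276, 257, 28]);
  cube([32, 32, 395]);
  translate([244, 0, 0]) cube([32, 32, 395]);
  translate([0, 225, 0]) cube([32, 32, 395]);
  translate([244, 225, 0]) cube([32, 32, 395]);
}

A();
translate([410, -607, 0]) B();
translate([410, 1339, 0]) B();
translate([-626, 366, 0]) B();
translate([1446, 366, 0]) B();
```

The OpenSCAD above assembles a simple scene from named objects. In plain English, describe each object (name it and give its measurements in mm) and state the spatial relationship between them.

A is a rectangular dining table. The top is 1096×989×43 mm with its upper surface at z = 735 mm. It stands on four round legs of 46 mm diameter, each leg's bounding box inset 27 mm from the nearest pair of top edges, running from the floor to the underside of the top.

B is a four-legged stool. The seat is a 276×257×28 mm slab whose top surface is at z = 423 mm; four square legs, each 32×32 mm in cross-section, run from the floor (z = 0) to the underside of the seat, each flush with a corner of the seat.

Four stools sit around the table at the −y, +y, −x, +x sides.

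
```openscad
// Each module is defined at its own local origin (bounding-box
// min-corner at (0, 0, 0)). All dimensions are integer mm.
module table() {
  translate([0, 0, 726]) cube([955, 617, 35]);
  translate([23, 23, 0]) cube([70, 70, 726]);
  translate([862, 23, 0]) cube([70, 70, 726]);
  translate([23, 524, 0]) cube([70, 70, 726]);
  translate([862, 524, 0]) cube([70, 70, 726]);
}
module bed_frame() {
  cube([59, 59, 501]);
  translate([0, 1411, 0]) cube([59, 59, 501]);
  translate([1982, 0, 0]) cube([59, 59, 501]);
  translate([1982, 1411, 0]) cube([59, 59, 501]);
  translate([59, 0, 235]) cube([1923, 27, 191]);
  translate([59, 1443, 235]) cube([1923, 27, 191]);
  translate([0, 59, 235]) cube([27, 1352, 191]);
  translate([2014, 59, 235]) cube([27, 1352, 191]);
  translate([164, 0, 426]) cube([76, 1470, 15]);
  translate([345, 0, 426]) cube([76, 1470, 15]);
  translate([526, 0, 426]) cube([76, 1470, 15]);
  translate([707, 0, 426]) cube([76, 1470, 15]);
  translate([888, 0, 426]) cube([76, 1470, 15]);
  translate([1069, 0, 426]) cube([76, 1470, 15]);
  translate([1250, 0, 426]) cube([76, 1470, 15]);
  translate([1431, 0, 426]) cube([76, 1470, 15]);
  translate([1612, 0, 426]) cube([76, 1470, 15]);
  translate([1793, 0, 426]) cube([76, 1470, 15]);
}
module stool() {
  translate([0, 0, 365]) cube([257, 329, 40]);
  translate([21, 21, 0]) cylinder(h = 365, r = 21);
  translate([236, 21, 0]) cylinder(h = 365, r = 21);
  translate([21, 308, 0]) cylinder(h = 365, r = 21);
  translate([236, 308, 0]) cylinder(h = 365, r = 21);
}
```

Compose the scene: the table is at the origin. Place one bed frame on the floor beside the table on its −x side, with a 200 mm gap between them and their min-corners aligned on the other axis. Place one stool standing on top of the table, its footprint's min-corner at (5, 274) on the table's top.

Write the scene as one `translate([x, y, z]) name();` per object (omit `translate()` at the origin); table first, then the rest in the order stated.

table();
translate([-2241, 0, 0]) bed_frame();
translate([5, 274, 761]) stool();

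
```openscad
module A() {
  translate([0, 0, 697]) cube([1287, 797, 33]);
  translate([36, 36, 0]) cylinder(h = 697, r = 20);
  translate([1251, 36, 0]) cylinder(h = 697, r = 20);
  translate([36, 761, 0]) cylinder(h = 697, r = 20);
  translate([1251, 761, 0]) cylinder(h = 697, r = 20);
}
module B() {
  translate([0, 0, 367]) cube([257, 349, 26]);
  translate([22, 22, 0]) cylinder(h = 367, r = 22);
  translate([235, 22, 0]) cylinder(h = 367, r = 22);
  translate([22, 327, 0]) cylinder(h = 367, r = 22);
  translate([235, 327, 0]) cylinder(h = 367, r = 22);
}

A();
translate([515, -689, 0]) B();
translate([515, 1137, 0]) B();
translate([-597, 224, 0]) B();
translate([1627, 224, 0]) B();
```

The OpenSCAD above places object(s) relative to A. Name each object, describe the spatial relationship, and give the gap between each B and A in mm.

Each stool's nearest face is 340 mm from the table's bounding box.

A is a table. B is a stool. Four stools sit around the table at the −y, +y, −x, +x sides. The gap between each stool and the table is 340 mm.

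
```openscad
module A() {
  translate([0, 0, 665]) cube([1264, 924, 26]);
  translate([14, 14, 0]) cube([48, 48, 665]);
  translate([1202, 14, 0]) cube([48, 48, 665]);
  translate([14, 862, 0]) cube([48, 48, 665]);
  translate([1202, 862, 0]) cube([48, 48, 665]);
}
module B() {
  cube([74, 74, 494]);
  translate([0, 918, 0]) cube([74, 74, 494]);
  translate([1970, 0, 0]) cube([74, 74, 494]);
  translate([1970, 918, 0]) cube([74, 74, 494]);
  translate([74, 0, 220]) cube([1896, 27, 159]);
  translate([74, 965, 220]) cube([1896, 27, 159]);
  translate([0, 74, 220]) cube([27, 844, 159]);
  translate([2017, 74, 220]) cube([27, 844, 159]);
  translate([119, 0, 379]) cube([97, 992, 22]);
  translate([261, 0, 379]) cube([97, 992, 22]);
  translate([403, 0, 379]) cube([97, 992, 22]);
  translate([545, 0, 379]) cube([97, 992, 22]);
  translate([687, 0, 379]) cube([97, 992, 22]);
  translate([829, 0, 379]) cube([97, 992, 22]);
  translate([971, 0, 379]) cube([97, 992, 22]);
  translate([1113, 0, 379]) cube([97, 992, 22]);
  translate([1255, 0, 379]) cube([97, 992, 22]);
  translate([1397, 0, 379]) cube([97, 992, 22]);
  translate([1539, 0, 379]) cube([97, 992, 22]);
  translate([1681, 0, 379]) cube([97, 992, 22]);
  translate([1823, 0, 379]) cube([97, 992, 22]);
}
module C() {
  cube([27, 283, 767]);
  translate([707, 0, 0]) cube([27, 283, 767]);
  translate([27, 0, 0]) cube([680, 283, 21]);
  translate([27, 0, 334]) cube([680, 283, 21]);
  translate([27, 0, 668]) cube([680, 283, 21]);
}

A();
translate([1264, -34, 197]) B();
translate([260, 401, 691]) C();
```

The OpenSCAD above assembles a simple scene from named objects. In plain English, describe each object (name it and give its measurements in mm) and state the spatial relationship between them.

A is a table: top 1264 mm (x) × 924 mm (y), 26 mm thick, upper face at z = 691 mm, on four 48×48 mm square legs, each inset 14 mm from the nearest pair of top edges, running from z = 0 to the bottom of the top.

B is a bed frame 2044 mm long (x) by 992 mm wide (y). Four 74×74 mm corner posts, 494 mm tall, at the corners of the footprint. Four rails of 27 mm thickness and 159 mm height run between adjacent posts with their undersides at z = 220 mm, their outer faces flush with the outside of the frame (the two x-running rails run between the posts' inner faces; the two y-running rails run between the posts' inner faces). 13 slats, each 97 mm wide (x) and 22 mm thick, lie across the top of the two x-running rails, running the full 992 mm width of the frame in y; the slats are evenly spaced along x between the inner faces of the end posts with equal gaps (rounded down to the nearest mm) at the −x end and between each pair — any rounding remainder accumulates at the +x end.

C is an open bookshelf. Two side panels, each 27 mm thick, 283 mm deep and 767 mm tall, stand 734 mm apart (outside-to-outside). Between them sit 3 shelves, each 21 mm thick and 283 mm deep, spanning the full gap between the sides. The bottom shelf rests on the floor (its underside at z = 0) and the clear gap between one shelf's top and the next shelf's underside is 313 mm.

The bed frame is beside the table with their tops flush at z = 691. The bookshelf is on top of the table.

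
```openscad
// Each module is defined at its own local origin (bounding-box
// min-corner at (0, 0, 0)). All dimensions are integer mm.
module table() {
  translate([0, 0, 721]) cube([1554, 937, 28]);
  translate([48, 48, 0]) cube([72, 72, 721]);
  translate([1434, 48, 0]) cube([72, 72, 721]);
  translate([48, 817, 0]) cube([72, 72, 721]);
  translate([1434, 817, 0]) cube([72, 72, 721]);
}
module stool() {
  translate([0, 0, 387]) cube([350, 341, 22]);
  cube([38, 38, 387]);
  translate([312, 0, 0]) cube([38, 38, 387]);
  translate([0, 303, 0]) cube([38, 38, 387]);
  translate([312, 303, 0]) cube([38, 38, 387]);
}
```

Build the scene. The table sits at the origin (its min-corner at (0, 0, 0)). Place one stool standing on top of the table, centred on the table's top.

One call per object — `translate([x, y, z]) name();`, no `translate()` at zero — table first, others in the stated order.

table();
translate([602, 298, 749]) stool();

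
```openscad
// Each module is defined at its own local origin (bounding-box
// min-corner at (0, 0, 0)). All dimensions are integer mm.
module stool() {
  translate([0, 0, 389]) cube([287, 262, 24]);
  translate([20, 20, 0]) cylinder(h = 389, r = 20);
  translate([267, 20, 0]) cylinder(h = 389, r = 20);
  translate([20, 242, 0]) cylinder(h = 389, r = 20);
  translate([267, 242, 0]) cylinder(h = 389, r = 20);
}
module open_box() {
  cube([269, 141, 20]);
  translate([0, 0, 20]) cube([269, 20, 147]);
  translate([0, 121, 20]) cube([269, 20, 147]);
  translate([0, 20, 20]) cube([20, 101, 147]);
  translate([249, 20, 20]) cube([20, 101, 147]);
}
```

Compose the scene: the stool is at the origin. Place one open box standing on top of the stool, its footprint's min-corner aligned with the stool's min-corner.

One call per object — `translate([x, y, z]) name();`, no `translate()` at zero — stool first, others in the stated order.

stool();
translate([0, 0, 413]) open_box();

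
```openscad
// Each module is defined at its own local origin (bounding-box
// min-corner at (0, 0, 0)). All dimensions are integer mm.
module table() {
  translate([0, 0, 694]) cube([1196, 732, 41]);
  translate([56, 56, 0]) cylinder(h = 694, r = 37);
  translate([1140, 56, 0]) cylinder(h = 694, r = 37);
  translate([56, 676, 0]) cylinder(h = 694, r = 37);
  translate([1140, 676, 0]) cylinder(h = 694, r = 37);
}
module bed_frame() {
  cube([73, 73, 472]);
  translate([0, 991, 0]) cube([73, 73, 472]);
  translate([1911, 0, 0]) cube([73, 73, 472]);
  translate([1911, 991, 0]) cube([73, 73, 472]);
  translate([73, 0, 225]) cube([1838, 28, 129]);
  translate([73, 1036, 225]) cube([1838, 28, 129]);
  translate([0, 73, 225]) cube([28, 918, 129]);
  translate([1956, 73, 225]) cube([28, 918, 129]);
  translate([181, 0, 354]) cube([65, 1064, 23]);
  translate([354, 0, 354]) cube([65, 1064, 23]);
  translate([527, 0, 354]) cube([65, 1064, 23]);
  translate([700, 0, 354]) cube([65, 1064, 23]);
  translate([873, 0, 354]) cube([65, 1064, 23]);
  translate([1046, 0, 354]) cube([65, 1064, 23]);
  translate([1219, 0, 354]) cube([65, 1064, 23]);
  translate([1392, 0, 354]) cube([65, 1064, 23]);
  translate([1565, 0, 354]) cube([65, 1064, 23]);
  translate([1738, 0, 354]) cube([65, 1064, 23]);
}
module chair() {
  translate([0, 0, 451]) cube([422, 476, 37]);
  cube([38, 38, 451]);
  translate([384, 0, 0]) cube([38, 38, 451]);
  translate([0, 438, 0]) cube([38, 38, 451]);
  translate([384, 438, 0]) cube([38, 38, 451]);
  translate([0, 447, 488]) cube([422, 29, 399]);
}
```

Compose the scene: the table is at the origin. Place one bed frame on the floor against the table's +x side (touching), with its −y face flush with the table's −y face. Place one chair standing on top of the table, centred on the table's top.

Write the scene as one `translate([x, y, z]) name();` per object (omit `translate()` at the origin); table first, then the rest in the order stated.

table();
translate([1196, 0, 0]) bed_frame();
translate([387, 128, 735]) chair();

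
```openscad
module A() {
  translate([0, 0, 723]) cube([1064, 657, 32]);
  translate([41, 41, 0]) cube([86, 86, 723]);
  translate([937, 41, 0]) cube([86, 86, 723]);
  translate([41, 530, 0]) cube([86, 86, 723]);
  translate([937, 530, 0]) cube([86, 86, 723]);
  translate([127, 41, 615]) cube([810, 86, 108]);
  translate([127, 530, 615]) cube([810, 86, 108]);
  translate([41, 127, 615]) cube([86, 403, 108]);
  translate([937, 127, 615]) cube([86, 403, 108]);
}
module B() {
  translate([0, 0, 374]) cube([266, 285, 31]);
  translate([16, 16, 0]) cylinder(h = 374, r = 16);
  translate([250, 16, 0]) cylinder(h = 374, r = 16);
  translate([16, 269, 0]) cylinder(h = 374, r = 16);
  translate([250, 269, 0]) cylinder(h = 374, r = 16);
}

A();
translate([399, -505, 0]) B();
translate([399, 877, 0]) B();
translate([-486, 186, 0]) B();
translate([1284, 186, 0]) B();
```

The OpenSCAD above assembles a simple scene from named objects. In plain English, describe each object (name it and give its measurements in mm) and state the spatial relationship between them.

A is a table with a 1064×657 mm rectangular top, 32 mm thick, top surface at z = 755 mm, supported by four 86×86 mm square legs, each inset 41 mm from the nearest pair of top edges, running from the floor. Four apron rails, 86 mm thick and 108 mm tall, run between adjacent legs with their top edges flush with the underside of the top and their outer faces flush with the legs' outer faces.

B is a four-legged stool. The seat is 266×285 mm, 31 mm thick, top at z = 405 mm. It stands on four round legs, each 32 mm in diameter, from z = 0 to the seat underside, each leg's axis is inset half a diameter from the nearest pair of seat edges (so the leg's bounding box is flush with the corner).

Four stools sit around the table at the −y, +y, −x, +x sides.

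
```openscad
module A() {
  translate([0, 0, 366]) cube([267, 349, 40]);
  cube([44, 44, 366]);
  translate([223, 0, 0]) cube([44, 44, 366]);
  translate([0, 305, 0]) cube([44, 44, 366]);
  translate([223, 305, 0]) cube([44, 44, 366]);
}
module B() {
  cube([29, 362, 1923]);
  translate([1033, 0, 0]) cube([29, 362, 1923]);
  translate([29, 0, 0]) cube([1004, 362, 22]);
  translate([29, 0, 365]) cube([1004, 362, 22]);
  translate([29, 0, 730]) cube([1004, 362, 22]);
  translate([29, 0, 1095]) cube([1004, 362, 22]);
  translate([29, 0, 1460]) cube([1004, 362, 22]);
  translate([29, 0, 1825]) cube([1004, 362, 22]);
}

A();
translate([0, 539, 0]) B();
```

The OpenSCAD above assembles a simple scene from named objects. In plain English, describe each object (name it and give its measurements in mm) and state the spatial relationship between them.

A is a simple wooden stool: a rectangular seat 267 mm (x) by 349 mm (y), 40 mm thick, top face at z = 406 mm, on four square legs, each 44×44 mm in cross-section. The legs rest on z = 0, each flush with a corner of the seat.

B is a bookshelf 1062 mm wide overall, 362 mm deep and 1923 mm tall. The two sides are 29 mm thick vertical panels. 6 horizontal shelves of 22 mm thickness span between the inner faces of the sides; the lowest shelf sits on the floor and shelves are stacked with a clear vertical gap of 343 mm between each pair.

The bookshelf is on the floor beside the stool on its +y side.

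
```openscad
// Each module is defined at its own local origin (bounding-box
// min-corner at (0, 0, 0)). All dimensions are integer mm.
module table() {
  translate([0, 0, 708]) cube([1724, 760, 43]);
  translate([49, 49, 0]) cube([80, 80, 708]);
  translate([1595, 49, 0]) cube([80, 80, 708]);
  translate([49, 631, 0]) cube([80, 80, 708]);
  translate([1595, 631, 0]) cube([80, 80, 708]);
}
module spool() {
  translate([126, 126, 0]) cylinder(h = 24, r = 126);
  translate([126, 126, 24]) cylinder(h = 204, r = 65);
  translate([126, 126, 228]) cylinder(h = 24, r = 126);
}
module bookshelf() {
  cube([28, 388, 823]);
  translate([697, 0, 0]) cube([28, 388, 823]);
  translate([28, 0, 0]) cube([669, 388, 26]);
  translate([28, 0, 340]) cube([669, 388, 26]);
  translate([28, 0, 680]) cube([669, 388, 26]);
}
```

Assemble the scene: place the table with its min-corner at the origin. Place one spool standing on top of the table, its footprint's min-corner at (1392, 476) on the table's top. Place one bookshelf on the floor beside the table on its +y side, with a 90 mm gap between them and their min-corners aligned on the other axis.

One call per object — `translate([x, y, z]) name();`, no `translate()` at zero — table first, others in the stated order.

table();
translate([1392, 476, 751]) spool();
translate([0, 850, 0]) bookshelf();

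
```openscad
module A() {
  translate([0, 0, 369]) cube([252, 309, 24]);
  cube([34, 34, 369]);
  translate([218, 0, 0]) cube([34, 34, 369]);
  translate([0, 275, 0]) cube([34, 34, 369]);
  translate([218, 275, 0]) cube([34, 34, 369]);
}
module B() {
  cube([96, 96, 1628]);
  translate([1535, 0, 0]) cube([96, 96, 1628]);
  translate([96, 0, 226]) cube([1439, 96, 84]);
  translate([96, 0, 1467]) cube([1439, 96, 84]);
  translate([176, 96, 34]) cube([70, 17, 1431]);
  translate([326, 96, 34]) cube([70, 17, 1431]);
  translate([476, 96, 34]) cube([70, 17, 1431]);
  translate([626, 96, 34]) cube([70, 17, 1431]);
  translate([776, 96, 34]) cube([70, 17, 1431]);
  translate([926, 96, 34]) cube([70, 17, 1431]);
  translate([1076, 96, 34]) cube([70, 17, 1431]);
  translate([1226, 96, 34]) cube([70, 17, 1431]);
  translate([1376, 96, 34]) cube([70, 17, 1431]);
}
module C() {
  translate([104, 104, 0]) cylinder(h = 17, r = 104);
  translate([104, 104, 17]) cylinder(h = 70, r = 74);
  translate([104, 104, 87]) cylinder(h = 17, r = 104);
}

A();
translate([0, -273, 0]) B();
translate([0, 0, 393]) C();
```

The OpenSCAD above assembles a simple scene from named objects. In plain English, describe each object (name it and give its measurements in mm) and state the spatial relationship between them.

A is a four-legged stool. The seat is 252×309 mm, 24 mm thick, top at z = 393 mm. It stands on four square legs, each 34×34 mm in cross-section, from z = 0 to the seat underside, each flush with a corner of the seat.

B is a fence section. Two 96×96 mm posts, 1628 mm tall, stand on the floor with a clear span of 1439 mm between their inner faces. Two horizontal rails of 96×84 mm section span the gap between the posts with their undersides at z = 226 mm and z = 1467 mm, flush with the posts' −y face. 9 pickets, each 70 mm wide, 17 mm thick and 1431 mm tall, are fixed to the +y face of the rails with their bottoms at z = 34 mm, evenly spaced across the span with equal gaps (rounded down to the nearest mm) at the −x end and between each pair — any rounding remainder accumulates at the +x end.

C is a spool: two coaxial disc flanges of radius 104 mm and thickness 17 mm, joined by a core cylinder of radius 74 mm and height 70 mm. The lower flange rests on z = 0 and the three cylinders share a vertical axis.

The fence section is on the floor beside the stool on its −y side. The spool is on top of the stool.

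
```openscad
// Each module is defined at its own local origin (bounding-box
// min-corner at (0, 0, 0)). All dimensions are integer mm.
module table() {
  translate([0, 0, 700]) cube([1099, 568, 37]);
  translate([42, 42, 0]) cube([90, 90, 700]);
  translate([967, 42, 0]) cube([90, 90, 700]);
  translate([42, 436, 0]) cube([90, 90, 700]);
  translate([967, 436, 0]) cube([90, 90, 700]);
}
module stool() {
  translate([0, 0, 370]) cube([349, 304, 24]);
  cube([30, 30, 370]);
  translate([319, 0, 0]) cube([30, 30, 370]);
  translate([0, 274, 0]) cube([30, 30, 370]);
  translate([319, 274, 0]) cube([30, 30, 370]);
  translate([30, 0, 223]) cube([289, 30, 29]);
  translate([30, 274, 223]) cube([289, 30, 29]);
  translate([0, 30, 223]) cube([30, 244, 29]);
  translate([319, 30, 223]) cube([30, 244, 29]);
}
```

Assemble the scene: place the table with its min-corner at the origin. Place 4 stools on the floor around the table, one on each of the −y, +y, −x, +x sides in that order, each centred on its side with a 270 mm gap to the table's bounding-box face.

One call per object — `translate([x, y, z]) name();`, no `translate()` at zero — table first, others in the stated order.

table();
translate([375, -574, 0]) stool();
translate([375, 838, 0]) stool();
translate([-619, 132, 0]) stool();
translate([1369, 132, 0]) stool();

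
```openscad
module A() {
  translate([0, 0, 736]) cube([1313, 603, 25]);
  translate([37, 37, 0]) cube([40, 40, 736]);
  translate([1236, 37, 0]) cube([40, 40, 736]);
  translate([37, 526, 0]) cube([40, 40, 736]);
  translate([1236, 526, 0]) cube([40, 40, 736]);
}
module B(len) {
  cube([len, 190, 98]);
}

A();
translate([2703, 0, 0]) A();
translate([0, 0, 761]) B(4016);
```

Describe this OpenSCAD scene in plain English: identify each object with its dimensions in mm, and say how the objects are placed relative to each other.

A is a table with a 1313×603 mm rectangular top, 25 mm thick, top surface at z = 761 mm, supported by four 40×40 mm square legs, each inset 37 mm from the nearest pair of top edges, running from the floor.

B is a rectangular beam 4016 mm long (x), 190 mm deep (y), 98 mm thick (z).

The beam spans the tops of two tables placed 1390 mm apart, resting at z = 761 mm.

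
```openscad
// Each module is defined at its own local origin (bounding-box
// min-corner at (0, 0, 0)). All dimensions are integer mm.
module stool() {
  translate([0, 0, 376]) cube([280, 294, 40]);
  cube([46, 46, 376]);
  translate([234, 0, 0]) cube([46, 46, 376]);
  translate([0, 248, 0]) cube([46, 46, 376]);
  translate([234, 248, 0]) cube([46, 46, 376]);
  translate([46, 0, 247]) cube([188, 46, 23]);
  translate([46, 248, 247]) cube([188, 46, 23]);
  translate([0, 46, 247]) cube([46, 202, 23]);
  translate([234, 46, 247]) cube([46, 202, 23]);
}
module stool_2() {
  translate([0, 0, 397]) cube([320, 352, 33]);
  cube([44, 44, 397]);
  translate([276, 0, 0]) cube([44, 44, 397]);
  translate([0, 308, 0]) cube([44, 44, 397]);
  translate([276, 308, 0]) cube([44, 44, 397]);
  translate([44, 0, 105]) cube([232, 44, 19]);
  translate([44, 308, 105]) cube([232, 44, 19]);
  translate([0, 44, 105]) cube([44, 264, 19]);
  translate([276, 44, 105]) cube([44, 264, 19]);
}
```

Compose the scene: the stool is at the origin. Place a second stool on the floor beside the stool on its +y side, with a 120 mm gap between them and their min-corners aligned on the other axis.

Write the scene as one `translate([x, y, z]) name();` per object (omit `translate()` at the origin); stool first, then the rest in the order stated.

stool();
translate([0, 414, 0]) stool_2();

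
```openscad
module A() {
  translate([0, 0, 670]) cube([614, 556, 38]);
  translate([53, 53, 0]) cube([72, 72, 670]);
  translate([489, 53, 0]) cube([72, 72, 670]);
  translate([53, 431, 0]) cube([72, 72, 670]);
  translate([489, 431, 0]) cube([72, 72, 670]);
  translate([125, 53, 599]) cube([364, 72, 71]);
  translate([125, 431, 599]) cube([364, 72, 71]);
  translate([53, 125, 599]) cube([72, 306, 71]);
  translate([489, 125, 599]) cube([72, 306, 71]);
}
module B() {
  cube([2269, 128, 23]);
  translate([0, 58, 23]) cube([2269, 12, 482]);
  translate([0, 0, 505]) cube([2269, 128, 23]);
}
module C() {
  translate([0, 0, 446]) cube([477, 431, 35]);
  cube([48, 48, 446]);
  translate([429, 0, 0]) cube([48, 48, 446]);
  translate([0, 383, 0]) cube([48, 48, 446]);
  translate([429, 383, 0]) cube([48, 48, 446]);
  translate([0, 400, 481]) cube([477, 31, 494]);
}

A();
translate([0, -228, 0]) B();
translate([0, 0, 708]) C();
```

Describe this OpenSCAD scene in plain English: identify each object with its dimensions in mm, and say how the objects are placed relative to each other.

A is a rectangular dining table. The top is 614×556×38 mm with its upper surface at z = 708 mm. It stands on four 72×72 mm square legs, each inset 53 mm from the nearest pair of top edges, running from the floor to the underside of the top. Four apron rails, 72 mm thick and 71 mm tall, run between adjacent legs with their top edges flush with the underside of the top and their outer faces flush with the legs' outer faces.

B is an I-beam lying along x, 2269 mm long. Overall section height 528 mm. Two flanges 128 mm wide (y) and 23 mm thick, one on the floor and one at the top; a web 12 mm thick runs between them, centred on the flange width.

C is a chair: 477×431 mm seat, 35 mm thick, top at z = 481 mm, on four 48 mm square corner legs flush with the seat edges. A 31 mm thick backrest slab spans the full seat width, extending 494 mm above the seat top, its back face flush with the seat's +y edge.

The I-beam is on the floor beside the table on its −y side. The chair is on top of the table.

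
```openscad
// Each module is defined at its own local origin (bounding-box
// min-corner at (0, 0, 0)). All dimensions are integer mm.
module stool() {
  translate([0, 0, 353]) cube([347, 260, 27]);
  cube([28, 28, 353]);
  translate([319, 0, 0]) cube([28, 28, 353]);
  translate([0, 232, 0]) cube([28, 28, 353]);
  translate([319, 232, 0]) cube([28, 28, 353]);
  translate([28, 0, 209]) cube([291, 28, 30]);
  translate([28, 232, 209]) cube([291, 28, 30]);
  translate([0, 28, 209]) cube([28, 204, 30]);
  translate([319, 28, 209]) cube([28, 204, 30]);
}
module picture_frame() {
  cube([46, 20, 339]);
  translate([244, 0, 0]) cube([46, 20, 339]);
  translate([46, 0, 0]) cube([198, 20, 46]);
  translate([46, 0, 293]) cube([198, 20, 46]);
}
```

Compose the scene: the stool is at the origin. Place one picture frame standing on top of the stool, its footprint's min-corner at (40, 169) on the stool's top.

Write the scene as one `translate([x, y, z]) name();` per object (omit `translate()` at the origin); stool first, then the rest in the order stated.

stool();
translate([40, 169, 380]) picture_frame();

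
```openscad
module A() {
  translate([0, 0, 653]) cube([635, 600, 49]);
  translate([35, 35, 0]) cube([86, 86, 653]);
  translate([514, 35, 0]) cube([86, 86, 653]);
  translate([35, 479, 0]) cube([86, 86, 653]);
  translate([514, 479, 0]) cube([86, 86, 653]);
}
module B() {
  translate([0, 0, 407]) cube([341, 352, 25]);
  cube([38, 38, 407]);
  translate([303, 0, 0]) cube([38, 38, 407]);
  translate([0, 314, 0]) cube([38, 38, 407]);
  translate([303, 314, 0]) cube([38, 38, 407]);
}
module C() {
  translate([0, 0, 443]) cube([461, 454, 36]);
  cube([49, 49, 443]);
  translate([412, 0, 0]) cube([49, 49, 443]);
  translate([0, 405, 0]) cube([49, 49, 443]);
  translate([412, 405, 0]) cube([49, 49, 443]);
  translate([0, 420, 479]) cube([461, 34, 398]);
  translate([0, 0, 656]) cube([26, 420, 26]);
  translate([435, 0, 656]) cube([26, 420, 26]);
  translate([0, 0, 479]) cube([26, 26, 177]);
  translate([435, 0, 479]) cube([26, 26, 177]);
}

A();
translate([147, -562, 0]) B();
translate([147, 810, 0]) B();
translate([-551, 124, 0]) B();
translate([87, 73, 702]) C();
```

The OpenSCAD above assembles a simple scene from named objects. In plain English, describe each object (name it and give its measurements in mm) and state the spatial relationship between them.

A is a table with a 635×600 mm rectangular top, 49 mm thick, top surface at z = 702 mm, supported by four 86×86 mm square legs, each inset 35 mm from the nearest pair of top edges, running from the floor.

B is a four-legged stool. The seat is 341×352 mm, 25 mm thick, top at z = 432 mm. It stands on four square legs, each 38×38 mm in cross-section, from z = 0 to the seat underside, each flush with a corner of the seat.

C is a chair. The seat is a 461×454×36 mm slab with its top at z = 479 mm, on four 49×49 mm corner legs (flush with the seat edges, standing on z = 0). A flat backrest 34 mm thick, 398 mm tall, spans the full seat width and rises from the seat top along its +y edge, rear face flush with the rear of the seat. Two armrests of 26×26 mm section run along each side from the seat's front edge to the front of the backrest, top faces 203 mm above the seat top and outer faces flush with the seat's x-edges; a 26×26 mm post under the front of each armrest stands on the seat at the front corner.

Three stools sit around the table at the −y, +y, −x sides. The chair is on top of the table, centred.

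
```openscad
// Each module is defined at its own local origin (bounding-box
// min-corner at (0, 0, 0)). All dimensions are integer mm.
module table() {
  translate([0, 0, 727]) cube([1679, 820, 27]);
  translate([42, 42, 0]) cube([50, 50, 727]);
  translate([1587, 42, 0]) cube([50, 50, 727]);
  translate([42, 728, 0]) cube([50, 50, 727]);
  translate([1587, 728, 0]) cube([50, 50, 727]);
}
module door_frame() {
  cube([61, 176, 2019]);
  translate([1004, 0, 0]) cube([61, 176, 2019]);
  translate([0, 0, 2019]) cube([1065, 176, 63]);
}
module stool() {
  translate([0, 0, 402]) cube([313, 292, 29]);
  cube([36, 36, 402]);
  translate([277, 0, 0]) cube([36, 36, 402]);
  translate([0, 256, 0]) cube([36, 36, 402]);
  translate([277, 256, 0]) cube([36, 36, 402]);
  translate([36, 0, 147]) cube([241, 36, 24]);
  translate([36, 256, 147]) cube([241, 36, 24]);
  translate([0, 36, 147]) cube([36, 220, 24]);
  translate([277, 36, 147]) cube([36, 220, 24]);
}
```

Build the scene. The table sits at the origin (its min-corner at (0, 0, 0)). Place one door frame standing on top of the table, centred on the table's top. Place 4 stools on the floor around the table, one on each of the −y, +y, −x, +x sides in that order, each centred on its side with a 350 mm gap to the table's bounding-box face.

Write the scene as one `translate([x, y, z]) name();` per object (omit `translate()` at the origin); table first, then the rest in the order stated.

table();
translate([307, 322, 754]) door_frame();
translate([683, -642, 0]) stool();
translate([683, 1170, 0]) stool();
translate([-663, 264, 0]) stool();
translate([2029, 264, 0]) stool();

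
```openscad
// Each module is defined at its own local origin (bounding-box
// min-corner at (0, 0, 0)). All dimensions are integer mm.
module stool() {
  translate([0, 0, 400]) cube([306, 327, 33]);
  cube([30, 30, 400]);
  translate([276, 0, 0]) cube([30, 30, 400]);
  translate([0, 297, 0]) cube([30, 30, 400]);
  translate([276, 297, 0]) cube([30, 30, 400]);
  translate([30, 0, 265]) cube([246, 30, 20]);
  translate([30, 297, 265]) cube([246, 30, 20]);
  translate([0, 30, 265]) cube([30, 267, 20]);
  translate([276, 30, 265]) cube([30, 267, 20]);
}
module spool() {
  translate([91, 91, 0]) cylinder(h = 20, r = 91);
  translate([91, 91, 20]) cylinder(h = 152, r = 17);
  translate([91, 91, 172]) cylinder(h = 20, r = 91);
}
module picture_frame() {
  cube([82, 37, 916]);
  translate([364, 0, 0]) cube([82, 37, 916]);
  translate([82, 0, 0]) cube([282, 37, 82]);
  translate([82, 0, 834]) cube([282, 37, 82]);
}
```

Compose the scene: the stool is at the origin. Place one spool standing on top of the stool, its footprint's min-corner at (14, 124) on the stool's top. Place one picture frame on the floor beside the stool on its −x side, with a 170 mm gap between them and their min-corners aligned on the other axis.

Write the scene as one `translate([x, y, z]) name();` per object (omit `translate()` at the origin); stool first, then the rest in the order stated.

stool();
translate([14, 124, 433]) spool();
translate([-616, 0, 0]) picture_frame();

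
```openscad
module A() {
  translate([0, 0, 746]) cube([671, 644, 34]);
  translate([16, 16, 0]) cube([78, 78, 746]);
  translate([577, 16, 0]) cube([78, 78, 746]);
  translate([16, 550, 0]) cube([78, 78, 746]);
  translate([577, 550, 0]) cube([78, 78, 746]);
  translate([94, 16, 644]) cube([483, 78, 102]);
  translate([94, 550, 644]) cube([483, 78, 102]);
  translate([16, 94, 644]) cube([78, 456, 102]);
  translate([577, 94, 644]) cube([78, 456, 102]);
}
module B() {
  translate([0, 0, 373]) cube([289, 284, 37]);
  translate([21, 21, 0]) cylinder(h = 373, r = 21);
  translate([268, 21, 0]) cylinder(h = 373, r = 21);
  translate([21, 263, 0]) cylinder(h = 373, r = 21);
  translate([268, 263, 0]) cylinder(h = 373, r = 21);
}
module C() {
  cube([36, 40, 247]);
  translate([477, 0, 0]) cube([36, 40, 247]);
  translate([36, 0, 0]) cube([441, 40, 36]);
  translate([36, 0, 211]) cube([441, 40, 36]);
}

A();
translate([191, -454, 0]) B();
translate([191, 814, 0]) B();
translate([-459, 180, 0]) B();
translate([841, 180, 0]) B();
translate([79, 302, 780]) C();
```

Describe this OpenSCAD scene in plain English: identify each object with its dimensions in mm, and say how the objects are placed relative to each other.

A is a table with a 671×644 mm rectangular top, 34 mm thick, top surface at z = 780 mm, supported by four 78×78 mm square legs, each inset 16 mm from the nearest pair of top edges, running from the floor. Four apron rails, 78 mm thick and 102 mm tall, run between adjacent legs with their top edges flush with the underside of the top and their outer faces flush with the legs' outer faces.

B is a four-legged stool. The seat is a 289×284×37 mm slab whose top surface is at z = 410 mm; four round legs, each 42 mm in diameter, run from the floor (z = 0) to the underside of the seat, each leg's axis is inset half a diameter from the nearest pair of seat edges (so the leg's bounding box is flush with the corner).

C is a picture frame with a 441×175 mm rectangular opening (x by z) and a uniform 36 mm border on every side. Frame depth is 40 mm along y. It is built from two vertical stiles running the full outside height and two horizontal rails spanning the gap between the stiles.

Four stools sit around the table at the −y, +y, −x, +x sides. The picture frame is on top of the table, centred.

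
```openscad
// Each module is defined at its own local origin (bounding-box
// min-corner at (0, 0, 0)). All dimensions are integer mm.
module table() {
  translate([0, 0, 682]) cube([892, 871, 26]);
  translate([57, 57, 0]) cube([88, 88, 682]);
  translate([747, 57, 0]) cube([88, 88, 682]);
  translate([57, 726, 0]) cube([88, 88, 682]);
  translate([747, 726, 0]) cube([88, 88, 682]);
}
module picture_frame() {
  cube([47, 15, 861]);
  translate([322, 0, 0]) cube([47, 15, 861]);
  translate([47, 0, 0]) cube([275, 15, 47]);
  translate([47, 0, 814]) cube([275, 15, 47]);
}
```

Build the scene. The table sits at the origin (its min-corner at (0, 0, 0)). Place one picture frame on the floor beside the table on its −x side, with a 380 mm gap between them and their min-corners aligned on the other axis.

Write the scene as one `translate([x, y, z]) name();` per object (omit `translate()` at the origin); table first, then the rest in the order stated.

table();
translate([-749, 0, 0]) picture_frame();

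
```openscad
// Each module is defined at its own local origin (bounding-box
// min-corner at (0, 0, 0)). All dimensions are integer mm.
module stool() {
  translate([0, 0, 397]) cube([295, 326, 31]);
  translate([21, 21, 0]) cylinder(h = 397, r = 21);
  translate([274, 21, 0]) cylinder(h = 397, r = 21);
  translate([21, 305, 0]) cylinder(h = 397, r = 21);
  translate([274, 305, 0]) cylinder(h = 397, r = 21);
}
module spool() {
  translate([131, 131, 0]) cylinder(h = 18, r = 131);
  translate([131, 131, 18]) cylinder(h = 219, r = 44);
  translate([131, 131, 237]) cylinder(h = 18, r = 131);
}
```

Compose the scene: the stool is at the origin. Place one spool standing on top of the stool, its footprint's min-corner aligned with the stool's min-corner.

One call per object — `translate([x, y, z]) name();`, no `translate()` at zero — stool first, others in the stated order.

stool();
translate([0, 0, 428]) spool();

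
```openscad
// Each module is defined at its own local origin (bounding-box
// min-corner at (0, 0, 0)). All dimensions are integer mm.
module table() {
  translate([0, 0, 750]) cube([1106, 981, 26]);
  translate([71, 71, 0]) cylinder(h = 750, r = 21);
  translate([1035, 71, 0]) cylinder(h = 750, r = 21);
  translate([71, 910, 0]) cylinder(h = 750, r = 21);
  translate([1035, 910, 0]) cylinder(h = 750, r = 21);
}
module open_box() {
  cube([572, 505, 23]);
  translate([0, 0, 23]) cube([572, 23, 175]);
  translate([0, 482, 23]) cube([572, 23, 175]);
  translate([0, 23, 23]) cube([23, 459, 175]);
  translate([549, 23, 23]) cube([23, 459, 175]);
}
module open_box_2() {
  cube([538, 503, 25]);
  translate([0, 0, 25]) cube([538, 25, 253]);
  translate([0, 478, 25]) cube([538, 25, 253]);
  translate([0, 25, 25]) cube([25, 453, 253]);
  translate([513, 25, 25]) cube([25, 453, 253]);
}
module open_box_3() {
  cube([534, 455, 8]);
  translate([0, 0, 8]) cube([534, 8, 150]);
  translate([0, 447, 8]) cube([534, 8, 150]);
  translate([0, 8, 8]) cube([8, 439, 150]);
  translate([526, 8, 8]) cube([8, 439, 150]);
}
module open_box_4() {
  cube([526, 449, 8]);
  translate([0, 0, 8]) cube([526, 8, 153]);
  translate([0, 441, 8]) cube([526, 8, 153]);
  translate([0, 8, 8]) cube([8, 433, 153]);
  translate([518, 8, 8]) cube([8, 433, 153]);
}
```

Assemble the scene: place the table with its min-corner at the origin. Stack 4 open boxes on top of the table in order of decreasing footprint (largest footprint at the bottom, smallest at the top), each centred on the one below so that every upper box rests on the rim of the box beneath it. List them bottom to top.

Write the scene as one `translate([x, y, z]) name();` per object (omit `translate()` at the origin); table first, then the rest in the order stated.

table();
translate([267, 238, 776]) open_box();
translate([284, 239, 974]) open_box_2();
translate([286, 263, 1252]) open_box_3();
translate([290, 266, 1410]) open_box_4();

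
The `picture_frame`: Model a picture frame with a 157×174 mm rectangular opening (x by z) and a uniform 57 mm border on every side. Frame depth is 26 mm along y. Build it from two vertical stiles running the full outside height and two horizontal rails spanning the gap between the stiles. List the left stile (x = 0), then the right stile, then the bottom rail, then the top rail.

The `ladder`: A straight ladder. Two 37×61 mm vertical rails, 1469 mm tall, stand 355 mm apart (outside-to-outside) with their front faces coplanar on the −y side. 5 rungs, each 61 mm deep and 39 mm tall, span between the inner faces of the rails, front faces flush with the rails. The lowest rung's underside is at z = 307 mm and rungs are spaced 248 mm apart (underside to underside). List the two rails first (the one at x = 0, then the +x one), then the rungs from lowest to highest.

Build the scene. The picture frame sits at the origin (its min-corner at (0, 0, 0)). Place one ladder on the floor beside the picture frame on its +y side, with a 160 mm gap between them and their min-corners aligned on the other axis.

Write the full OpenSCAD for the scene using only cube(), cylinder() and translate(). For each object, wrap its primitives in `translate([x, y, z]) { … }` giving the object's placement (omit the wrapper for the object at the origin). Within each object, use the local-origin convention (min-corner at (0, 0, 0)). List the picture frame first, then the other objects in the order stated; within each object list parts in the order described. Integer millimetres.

cube([57, 26, 288]);
translate([214, 0, 0]) cube([57, 26, 288]);
translate([57, 0, 0]) cube([157, 26, 57]);
translate([57, 0, 231]) cube([157, 26, 57]);
translate([0, 186, 0]) {
  cube([37, 61, 1469]);
  translate([318, 0, 0]) cube([37, 61, 1469]);
  translate([37, 0, 307]) cube([281, 61, 39]);
  translate([37, 0, 555]) cube([281, 61, 39]);
  translate([37, 0, 803]) cube([281, 61, 39]);
  translate([37, 0, 1051]) cube([281, 61, 39]);
  translate([37, 0, 1299]) cube([281, 61, 39]);
}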